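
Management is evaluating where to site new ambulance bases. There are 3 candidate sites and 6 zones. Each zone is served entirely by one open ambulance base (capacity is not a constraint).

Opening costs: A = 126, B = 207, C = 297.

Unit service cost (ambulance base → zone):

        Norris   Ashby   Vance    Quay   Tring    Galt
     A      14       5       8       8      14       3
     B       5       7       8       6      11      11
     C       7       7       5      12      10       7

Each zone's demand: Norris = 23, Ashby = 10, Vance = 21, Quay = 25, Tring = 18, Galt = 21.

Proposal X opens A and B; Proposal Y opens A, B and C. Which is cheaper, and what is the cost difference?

Proposal X: {A, B}: Norris→B 5·23=115, Ashby→A 5·10=50, Vance→A 8·21=168, Quay→B 6·25=150, Tring→B 11·18=198, Galt→A 3·21=63. Service 744; fixed 333; total 1077.
Proposal Y: {A, B, C}: Norris→B 5·23=115, Ashby→A 5·10=50, Vance→C 5·21=105, Quay→B 6·25=150, Tring→C 10·18=180, Galt→A 3·21=63. Service 663; fixed 630; total 1293.
Difference: |1077 − 1293| = 216.

Proposal X is cheaper by 216.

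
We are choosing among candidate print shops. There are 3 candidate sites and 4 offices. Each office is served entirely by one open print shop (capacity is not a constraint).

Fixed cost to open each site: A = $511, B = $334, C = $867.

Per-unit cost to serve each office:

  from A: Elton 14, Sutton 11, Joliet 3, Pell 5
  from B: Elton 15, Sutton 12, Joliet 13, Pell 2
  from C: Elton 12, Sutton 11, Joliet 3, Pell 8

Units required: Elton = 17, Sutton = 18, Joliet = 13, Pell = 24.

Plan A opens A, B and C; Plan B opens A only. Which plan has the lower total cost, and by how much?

Plan B is cheaper by 1095.

Plan A: {A, B, C}: Elton→C 12·17=204, Sutton→A 11·18=198, Joliet→A 3·13=39, Pell→B 2·24=48. Service 489; fixed 1712; total 2201.
Plan B: {A}: Elton→A 14·17=238, Sutton→A 11·18=198, Joliet→A 3·13=39, Pell→A 5·24=120. Service 595; fixed 511; total 1106.
Difference: |2201 − 1106| = 1095.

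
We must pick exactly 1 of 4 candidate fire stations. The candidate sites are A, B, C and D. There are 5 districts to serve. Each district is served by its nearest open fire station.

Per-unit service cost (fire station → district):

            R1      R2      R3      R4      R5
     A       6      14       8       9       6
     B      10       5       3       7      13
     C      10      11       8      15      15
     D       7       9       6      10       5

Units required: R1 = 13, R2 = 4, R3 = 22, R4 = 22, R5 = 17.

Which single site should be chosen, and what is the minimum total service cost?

Choose D only; total service cost 564.

With exactly 1 open, each district uses its cheapest among the chosen.
{D}: R1→D 7·13=91, R2→D 9·4=36, R3→D 6·22=132, R4→D 10·22=220, R5→D 5·17=85. Service cost 564.
{B}: service cost 591
{A}: service cost 610
Among all 4 size-1 choices, {D} is lowest.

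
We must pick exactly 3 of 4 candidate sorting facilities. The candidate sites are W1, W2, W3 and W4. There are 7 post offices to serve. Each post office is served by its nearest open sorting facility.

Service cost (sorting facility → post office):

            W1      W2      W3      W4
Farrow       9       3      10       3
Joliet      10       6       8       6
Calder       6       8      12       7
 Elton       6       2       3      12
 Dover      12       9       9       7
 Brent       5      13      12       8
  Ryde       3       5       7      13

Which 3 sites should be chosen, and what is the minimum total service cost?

Choose W1, W2 and W4; total service cost 32.

With exactly 3 open, each post office uses its cheapest among the chosen.
{W1, W2, W4}: Farrow→W2 3, Joliet→W2 6, Calder→W1 6, Elton→W2 2, Dover→W4 7, Brent→W1 5, Ryde→W1 3. Service cost 32.
{W1, W3, W4}: service cost 33
{W1, W2, W3}: service cost 34
Among all 4 size-3 choices, {W1, W2, W4} is lowest.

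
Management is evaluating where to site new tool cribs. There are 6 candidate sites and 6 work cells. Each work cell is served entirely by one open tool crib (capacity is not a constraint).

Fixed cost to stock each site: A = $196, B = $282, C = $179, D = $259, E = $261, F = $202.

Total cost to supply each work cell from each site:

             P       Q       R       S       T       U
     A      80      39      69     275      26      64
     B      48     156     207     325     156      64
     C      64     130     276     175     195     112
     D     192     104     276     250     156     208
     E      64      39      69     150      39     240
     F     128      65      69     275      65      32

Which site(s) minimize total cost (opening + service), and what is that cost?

Open A only; minimum total cost 749.

For any fixed open set, each work cell goes to its cheapest open site; total = fixed + service.
{A}: P→A 80, Q→A 39, R→A 69, S→A 275, T→A 26, U→A 64. Service 553; fixed 196; total 749.
{A, C}: service 437 + fixed 375 = 812
{F}: P→F 128, Q→F 65, R→F 69, S→F 275, T→F 65, U→F 32. Service 634; fixed 202; total 836.
{A, B, C, D, E, F}: service 364 + fixed 1379 = 1743
No other subset beats 749.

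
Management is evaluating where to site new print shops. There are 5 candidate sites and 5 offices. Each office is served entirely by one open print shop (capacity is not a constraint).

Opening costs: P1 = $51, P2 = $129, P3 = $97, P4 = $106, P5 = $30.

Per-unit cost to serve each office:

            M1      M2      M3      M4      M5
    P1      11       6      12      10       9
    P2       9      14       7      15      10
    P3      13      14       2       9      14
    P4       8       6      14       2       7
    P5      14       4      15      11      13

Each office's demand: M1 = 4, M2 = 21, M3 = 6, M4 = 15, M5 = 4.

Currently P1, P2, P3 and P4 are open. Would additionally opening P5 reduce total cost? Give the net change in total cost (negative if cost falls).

Yes — net change −12 (cost falls by 12).

Current service cost with {P1, P2, P3, P4}: 228.
Adding P5: each office re-picks its cheapest; new service cost 186, saving 42.
Extra fixed cost: 30. Net change = 30 − 42 = -12.
(Totals: 611 → 599.)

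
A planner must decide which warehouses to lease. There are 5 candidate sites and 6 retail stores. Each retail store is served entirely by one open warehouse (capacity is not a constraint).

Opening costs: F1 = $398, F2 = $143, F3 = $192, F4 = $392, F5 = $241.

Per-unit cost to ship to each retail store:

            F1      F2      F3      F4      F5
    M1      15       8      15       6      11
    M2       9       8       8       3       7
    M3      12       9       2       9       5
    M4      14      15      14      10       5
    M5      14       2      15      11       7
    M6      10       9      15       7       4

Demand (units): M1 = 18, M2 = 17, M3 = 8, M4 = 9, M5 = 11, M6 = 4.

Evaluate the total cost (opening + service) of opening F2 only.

Each retail store is assigned to its cheapest site among the open ones.
{F2}: M1→F2 8·18=144, M2→F2 8·17=136, M3→F2 9·8=72, M4→F2 15·9=135, M5→F2 2·11=22, M6→F2 9·4=36. Service 545; fixed 143; total 688.

Total cost: 688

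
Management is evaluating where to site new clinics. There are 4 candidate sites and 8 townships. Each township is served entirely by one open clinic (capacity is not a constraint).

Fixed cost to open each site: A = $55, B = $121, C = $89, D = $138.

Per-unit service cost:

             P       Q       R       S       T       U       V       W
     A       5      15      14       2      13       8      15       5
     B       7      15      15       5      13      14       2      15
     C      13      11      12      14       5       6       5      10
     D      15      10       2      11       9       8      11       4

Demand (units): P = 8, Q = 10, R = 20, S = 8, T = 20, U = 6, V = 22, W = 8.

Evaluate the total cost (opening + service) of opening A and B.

Each township is assigned to its cheapest site among the open ones.
{A, B}: P→A 5·8=40, Q→A 15·10=150, R→A 14·20=280, S→A 2·8=16, T→A 13·20=260, U→A 8·6=48, V→B 2·22=44, W→A 5·8=40. Service 878; fixed 176; total 1054.

Total cost: 1054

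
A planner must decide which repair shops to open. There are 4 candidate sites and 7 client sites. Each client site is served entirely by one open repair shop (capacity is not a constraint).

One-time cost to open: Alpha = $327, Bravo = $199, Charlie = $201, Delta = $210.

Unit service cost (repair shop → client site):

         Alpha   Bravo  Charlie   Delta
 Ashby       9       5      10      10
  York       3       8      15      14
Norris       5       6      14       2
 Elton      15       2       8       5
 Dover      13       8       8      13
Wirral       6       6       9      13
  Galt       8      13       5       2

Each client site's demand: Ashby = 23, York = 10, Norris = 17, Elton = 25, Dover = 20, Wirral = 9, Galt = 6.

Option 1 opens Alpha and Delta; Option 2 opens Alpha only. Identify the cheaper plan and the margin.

Option 1 is cheaper by 127.

Option 1: {Alpha, Delta}: Ashby→Alpha 9·23=207, York→Alpha 3·10=30, Norris→Delta 2·17=34, Elton→Delta 5·25=125, Dover→Alpha 13·20=260, Wirral→Alpha 6·9=54, Galt→Delta 2·6=12. Service 722; fixed 537; total 1259.
Option 2: {Alpha}: Ashby→Alpha 9·23=207, York→Alpha 3·10=30, Norris→Alpha 5·17=85, Elton→Alpha 15·25=375, Dover→Alpha 13·20=260, Wirral→Alpha 6·9=54, Galt→Alpha 8·6=48. Service 1059; fixed 327; total 1386.
Difference: |1259 − 1386| = 127.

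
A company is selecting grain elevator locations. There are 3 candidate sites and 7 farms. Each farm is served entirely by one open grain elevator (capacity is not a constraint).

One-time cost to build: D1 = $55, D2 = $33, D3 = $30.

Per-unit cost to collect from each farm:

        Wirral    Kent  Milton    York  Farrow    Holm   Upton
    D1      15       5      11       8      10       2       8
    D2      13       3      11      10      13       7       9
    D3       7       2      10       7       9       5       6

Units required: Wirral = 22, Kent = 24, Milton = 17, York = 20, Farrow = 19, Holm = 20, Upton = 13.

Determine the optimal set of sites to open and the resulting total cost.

Open D1 and D3; minimum total cost 886.

For any fixed open set, each farm goes to its cheapest open site; total = fixed + service.
{D1, D3}: Wirral→D3 7·22=154, Kent→D3 2·24=48, Milton→D3 10·17=170, York→D3 7·20=140, Farrow→D3 9·19=171, Holm→D1 2·20=40, Upton→D3 6·13=78. Service 801; fixed 85; total 886.
{D3}: Wirral→D3 7·22=154, Kent→D3 2·24=48, Milton→D3 10·17=170, York→D3 7·20=140, Farrow→D3 9·19=171, Holm→D3 5·20=100, Upton→D3 6·13=78. Service 861; fixed 30; total 891.
{D1, D2, D3}: Wirral→D3 7·22=154, Kent→D3 2·24=48, Milton→D3 10·17=170, York→D3 7·20=140, Farrow→D3 9·19=171, Holm→D1 2·20=40, Upton→D3 6·13=78. Service 801; fixed 118; total 919.
No other subset beats 886.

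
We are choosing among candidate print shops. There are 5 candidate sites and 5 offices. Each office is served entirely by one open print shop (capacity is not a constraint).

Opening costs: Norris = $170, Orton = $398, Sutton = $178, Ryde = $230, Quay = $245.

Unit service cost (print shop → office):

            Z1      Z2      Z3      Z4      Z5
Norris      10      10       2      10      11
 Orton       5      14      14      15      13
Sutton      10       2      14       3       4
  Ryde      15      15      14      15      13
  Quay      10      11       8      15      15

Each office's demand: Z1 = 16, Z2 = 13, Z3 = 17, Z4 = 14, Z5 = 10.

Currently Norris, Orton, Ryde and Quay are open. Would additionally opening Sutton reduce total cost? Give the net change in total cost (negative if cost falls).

Yes — net change −94 (cost falls by 94).

Current service cost with {Norris, Orton, Ryde, Quay}: 494.
Adding Sutton: each office re-picks its cheapest; new service cost 222, saving 272.
Extra fixed cost: 178. Net change = 178 − 272 = -94.
(Totals: 1537 → 1443.)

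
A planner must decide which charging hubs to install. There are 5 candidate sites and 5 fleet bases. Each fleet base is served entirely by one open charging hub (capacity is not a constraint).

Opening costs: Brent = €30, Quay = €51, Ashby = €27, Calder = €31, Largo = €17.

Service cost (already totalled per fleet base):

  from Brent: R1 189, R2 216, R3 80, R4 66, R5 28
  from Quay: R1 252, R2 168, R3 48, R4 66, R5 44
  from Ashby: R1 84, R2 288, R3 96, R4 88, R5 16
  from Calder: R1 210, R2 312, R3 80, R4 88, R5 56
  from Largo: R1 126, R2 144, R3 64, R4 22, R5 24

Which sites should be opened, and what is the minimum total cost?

For any fixed open set, each fleet base goes to its cheapest open site; total = fixed + service.
{Ashby, Largo}: R1→Ashby 84, R2→Largo 144, R3→Largo 64, R4→Largo 22, R5→Ashby 16. Service 330; fixed 44; total 374.
{Largo}: service 380 + fixed 17 = 397
{Brent, Ashby, Largo}: R1→Ashby 84, R2→Largo 144, R3→Largo 64, R4→Largo 22, R5→Ashby 16. Service 330; fixed 74; total 404.
{Brent, Quay, Ashby, Calder, Largo}: service 314 + fixed 156 = 470
No other subset beats 374.

Open Ashby and Largo; minimum total cost 374.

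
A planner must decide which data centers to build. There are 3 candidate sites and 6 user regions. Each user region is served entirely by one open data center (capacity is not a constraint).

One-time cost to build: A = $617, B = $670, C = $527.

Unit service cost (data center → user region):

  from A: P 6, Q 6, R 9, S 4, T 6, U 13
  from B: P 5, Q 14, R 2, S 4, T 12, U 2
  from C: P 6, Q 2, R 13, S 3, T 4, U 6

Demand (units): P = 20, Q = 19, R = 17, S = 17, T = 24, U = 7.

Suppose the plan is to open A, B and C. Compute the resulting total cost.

Each user region is assigned to its cheapest site among the open ones.
{A, B, C}: P→B 5·20=100, Q→C 2·19=38, R→B 2·17=34, S→C 3·17=51, T→C 4·24=96, U→B 2·7=14. Service 333; fixed 1814; total 2147.

Total cost: 2147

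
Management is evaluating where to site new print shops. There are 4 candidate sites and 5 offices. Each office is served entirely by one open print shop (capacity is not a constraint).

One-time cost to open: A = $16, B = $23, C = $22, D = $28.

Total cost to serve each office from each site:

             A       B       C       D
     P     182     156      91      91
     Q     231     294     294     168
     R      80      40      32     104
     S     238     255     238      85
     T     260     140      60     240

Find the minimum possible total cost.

For any fixed open set, each office goes to its cheapest open site; total = fixed + service.
{C, D}: P→C 91, Q→D 168, R→C 32, S→D 85, T→C 60. Service 436; fixed 50; total 486.
{A, C, D}: P→C 91, Q→D 168, R→C 32, S→D 85, T→C 60. Service 436; fixed 66; total 502.
{B, C, D}: service 436 + fixed 73 = 509
{A, B, C, D}: P→C 91, Q→D 168, R→C 32, S→D 85, T→C 60. Service 436; fixed 89; total 525.
No other subset beats 486.

Minimum total cost: 486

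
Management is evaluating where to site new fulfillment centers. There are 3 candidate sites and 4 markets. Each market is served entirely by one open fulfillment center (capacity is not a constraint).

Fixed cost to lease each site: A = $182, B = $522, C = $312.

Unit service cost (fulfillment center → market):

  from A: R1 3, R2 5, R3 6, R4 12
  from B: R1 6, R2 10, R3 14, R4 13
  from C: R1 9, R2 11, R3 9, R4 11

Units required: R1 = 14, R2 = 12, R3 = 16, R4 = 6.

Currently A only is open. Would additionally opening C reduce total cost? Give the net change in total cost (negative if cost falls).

Current service cost with {A}: 270.
Adding C: each market re-picks its cheapest; new service cost 264, saving 6.
Extra fixed cost: 312. Net change = 312 − 6 = 306.
(Totals: 452 → 758.)

No — net change +306 (cost rises by 306).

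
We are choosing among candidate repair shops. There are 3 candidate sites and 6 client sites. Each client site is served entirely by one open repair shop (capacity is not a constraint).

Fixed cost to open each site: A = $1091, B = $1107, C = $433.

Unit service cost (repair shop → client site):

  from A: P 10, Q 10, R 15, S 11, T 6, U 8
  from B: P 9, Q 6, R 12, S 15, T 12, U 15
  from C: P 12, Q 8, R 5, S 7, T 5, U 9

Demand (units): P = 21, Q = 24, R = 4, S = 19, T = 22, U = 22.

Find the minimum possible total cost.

For any fixed open set, each client site goes to its cheapest open site; total = fixed + service.
{C}: P→C 12·21=252, Q→C 8·24=192, R→C 5·4=20, S→C 7·19=133, T→C 5·22=110, U→C 9·22=198. Service 905; fixed 433; total 1338.
{A}: service 1027 + fixed 1091 = 2118
{B, C}: service 794 + fixed 1540 = 2334
{A, B, C}: service 772 + fixed 2631 = 3403
(All 7 nonempty subsets were checked; C only is lowest.)

Minimum total cost: 1338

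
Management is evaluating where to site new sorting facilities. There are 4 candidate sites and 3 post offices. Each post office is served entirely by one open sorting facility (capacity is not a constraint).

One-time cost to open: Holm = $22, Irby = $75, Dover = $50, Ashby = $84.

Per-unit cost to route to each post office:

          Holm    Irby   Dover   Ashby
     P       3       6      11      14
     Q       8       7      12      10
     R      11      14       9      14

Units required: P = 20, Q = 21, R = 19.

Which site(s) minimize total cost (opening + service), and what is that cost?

Open Holm only; minimum total cost 459.

For any fixed open set, each post office goes to its cheapest open site; total = fixed + service.
{Holm}: P→Holm 3·20=60, Q→Holm 8·21=168, R→Holm 11·19=209. Service 437; fixed 22; total 459.
{Holm, Dover}: P→Holm 3·20=60, Q→Holm 8·21=168, R→Dover 9·19=171. Service 399; fixed 72; total 471.
{Holm, Irby}: service 416 + fixed 97 = 513
{Holm, Irby, Dover, Ashby}: P→Holm 3·20=60, Q→Irby 7·21=147, R→Dover 9·19=171. Service 378; fixed 231; total 609.
(All 15 nonempty subsets were checked; Holm only is lowest.)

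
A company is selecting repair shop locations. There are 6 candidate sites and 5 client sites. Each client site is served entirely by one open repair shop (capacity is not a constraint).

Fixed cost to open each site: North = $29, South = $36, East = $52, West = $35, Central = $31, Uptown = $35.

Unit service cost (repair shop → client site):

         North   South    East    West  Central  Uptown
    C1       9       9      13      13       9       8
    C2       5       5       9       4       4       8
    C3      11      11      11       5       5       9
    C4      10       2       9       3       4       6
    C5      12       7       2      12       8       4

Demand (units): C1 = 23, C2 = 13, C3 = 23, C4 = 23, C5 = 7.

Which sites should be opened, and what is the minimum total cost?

For any fixed open set, each client site goes to its cheapest open site; total = fixed + service.
{West, Uptown}: C1→Uptown 8·23=184, C2→West 4·13=52, C3→West 5·23=115, C4→West 3·23=69, C5→Uptown 4·7=28. Service 448; fixed 70; total 518.
{South, Central, Uptown}: service 425 + fixed 102 = 527
{South, West, Uptown}: C1→Uptown 8·23=184, C2→West 4·13=52, C3→West 5·23=115, C4→South 2·23=46, C5→Uptown 4·7=28. Service 425; fixed 106; total 531.
{North, South, East, West, Central, Uptown}: service 411 + fixed 218 = 629
No other subset beats 518.

Open West and Uptown; minimum total cost 518.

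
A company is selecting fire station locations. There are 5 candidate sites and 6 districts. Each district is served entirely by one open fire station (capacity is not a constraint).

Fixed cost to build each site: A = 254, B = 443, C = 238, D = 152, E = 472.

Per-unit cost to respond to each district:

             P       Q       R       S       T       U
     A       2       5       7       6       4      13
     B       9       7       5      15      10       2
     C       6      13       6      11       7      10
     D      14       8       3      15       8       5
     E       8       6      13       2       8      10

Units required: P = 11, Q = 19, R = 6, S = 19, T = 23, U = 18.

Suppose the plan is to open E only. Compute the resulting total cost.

Total cost: 1154

Each district is assigned to its cheapest site among the open ones.
{E}: P→E 8·11=88, Q→E 6·19=114, R→E 13·6=78, S→E 2·19=38, T→E 8·23=184, U→E 10·18=180. Service 682; fixed 472; total 1154.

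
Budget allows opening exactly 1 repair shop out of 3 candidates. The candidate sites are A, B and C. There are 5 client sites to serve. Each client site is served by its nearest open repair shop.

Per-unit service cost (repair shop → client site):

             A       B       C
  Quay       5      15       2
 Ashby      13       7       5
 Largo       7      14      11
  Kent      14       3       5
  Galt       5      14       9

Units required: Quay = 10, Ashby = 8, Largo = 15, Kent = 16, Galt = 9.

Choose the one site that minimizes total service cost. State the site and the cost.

With exactly 1 open, each client site uses its cheapest among the chosen.
{C}: Quay→C 2·10=20, Ashby→C 5·8=40, Largo→C 11·15=165, Kent→C 5·16=80, Galt→C 9·9=81. Service cost 386.
{A}: service cost 528
{B}: service cost 590
Among all 3 size-1 choices, {C} is lowest.

Choose C only; total service cost 386.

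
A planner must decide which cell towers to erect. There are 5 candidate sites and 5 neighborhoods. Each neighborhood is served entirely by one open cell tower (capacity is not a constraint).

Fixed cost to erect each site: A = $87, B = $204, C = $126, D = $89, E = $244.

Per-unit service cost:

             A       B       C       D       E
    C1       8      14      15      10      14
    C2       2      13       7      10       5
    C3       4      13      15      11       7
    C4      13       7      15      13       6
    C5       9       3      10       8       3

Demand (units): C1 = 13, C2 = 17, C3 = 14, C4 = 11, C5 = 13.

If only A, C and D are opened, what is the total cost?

Each neighborhood is assigned to its cheapest site among the open ones.
{A, C, D}: C1→A 8·13=104, C2→A 2·17=34, C3→A 4·14=56, C4→A 13·11=143, C5→D 8·13=104. Service 441; fixed 302; total 743.

Total cost: 743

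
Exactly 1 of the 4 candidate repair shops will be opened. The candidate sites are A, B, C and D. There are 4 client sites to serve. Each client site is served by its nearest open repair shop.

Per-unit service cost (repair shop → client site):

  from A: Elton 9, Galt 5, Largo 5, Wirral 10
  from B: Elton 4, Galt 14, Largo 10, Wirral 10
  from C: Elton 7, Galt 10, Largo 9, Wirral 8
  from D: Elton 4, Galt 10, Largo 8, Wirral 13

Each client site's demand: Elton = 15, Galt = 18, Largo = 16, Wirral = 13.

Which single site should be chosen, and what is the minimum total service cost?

With exactly 1 open, each client site uses its cheapest among the chosen.
{A}: Elton→A 9·15=135, Galt→A 5·18=90, Largo→A 5·16=80, Wirral→A 10·13=130. Service cost 435.
{C}: service cost 533
{D}: service cost 537
Among all 4 size-1 choices, {A} is lowest.

Choose A only; total service cost 435.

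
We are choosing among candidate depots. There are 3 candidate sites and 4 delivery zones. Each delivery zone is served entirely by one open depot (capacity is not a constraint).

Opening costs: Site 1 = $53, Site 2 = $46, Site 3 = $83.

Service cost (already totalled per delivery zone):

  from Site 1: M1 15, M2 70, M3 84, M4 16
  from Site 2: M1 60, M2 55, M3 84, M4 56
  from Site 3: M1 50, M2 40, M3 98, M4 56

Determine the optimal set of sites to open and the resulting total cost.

Open Site 1 only; minimum total cost 238.

For any fixed open set, each delivery zone goes to its cheapest open site; total = fixed + service.
{Site 1}: M1→Site 1 15, M2→Site 1 70, M3→Site 1 84, M4→Site 1 16. Service 185; fixed 53; total 238.
{Site 1, Site 2}: service 170 + fixed 99 = 269
{Site 1, Site 3}: service 155 + fixed 136 = 291
{Site 1, Site 2, Site 3}: service 155 + fixed 182 = 337
(All 7 nonempty subsets were checked; Site 1 only is lowest.)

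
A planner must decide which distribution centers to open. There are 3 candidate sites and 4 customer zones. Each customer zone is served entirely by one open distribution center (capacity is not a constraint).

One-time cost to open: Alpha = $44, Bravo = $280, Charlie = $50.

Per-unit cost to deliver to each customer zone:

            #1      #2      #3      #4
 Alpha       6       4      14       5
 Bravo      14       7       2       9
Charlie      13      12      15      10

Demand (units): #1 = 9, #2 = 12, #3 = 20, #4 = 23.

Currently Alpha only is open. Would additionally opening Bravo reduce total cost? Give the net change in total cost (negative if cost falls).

No — net change +40 (cost rises by 40).

Current service cost with {Alpha}: 497.
Adding Bravo: each customer zone re-picks its cheapest; new service cost 257, saving 240.
Extra fixed cost: 280. Net change = 280 − 240 = 40.
(Totals: 541 → 581.)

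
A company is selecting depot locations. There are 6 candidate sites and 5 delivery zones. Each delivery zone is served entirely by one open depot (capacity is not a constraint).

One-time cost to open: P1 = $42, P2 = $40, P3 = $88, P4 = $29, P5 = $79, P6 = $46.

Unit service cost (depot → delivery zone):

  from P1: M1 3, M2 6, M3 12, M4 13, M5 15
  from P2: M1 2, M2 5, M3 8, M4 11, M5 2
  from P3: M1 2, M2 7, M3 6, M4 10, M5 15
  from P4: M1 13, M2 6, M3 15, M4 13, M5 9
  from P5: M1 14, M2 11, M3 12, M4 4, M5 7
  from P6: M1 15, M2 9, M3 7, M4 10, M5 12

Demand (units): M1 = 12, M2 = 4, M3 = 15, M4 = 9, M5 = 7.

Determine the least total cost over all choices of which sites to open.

For any fixed open set, each delivery zone goes to its cheapest open site; total = fixed + service.
{P2}: M1→P2 2·12=24, M2→P2 5·4=20, M3→P2 8·15=120, M4→P2 11·9=99, M5→P2 2·7=14. Service 277; fixed 40; total 317.
{P2, P5}: service 214 + fixed 119 = 333
{P2, P6}: service 253 + fixed 86 = 339
{P1, P2, P3, P4, P5, P6}: M1→P2 2·12=24, M2→P2 5·4=20, M3→P3 6·15=90, M4→P5 4·9=36, M5→P2 2·7=14. Service 184; fixed 324; total 508.
No other subset beats 317.

Minimum total cost: 317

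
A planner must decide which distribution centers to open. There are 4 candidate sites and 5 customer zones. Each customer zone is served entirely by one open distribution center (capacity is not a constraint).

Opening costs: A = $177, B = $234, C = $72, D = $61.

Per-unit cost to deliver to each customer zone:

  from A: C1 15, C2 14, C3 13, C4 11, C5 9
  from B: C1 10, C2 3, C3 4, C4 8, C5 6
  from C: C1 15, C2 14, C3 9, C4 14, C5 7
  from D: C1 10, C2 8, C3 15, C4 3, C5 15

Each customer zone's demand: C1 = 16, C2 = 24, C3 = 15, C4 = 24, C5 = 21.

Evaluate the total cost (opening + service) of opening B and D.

Each customer zone is assigned to its cheapest site among the open ones.
{B, D}: C1→B 10·16=160, C2→B 3·24=72, C3→B 4·15=60, C4→D 3·24=72, C5→B 6·21=126. Service 490; fixed 295; total 785.

Total cost: 785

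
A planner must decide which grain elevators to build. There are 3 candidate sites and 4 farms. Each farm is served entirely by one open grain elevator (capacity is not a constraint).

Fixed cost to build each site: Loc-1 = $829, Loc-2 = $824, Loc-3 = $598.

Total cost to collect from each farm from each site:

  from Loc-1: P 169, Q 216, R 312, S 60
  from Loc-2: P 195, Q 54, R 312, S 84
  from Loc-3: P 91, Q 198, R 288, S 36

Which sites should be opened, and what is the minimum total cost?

For any fixed open set, each farm goes to its cheapest open site; total = fixed + service.
{Loc-3}: P→Loc-3 91, Q→Loc-3 198, R→Loc-3 288, S→Loc-3 36. Service 613; fixed 598; total 1211.
{Loc-2}: P→Loc-2 195, Q→Loc-2 54, R→Loc-2 312, S→Loc-2 84. Service 645; fixed 824; total 1469.
{Loc-1}: service 757 + fixed 829 = 1586
{Loc-1, Loc-2, Loc-3}: P→Loc-3 91, Q→Loc-2 54, R→Loc-3 288, S→Loc-3 36. Service 469; fixed 2251; total 2720.
No other subset beats 1211.

Open Loc-3 only; minimum total cost 1211.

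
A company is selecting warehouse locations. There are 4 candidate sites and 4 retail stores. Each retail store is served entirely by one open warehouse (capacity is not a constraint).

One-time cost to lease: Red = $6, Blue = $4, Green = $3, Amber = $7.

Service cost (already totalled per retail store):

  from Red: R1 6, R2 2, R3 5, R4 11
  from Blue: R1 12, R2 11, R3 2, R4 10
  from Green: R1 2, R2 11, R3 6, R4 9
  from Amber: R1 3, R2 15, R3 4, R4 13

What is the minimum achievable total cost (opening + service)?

For any fixed open set, each retail store goes to its cheapest open site; total = fixed + service.
{Red, Green}: R1→Green 2, R2→Red 2, R3→Red 5, R4→Green 9. Service 18; fixed 9; total 27.
{Red, Blue, Green}: R1→Green 2, R2→Red 2, R3→Blue 2, R4→Green 9. Service 15; fixed 13; total 28.
{Red}: R1→Red 6, R2→Red 2, R3→Red 5, R4→Red 11. Service 24; fixed 6; total 30.
{Red, Blue, Green, Amber}: service 15 + fixed 20 = 35
No other subset beats 27.

Minimum total cost: 27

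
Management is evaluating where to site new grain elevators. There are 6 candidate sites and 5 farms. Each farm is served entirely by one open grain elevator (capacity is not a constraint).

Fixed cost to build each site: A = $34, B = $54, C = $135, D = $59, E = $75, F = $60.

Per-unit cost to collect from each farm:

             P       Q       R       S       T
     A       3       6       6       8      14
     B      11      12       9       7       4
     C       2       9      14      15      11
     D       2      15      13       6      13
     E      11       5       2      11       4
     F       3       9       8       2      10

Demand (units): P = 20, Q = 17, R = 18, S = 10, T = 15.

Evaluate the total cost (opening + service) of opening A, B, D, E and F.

Total cost: 523

Each farm is assigned to its cheapest site among the open ones.
{A, B, D, E, F}: P→D 2·20=40, Q→E 5·17=85, R→E 2·18=36, S→F 2·10=20, T→B 4·15=60. Service 241; fixed 282; total 523.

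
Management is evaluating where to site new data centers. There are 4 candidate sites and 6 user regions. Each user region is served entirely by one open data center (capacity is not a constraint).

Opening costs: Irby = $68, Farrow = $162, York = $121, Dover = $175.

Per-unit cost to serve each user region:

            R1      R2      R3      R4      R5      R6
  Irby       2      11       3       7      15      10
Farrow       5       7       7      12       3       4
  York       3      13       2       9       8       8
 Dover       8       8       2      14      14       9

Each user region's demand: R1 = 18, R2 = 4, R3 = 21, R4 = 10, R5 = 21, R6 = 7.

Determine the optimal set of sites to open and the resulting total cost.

For any fixed open set, each user region goes to its cheapest open site; total = fixed + service.
{Irby, Farrow}: R1→Irby 2·18=36, R2→Farrow 7·4=28, R3→Irby 3·21=63, R4→Irby 7·10=70, R5→Farrow 3·21=63, R6→Farrow 4·7=28. Service 288; fixed 230; total 518.
{York}: service 462 + fixed 121 = 583
{Farrow, York}: R1→York 3·18=54, R2→Farrow 7·4=28, R3→York 2·21=42, R4→York 9·10=90, R5→Farrow 3·21=63, R6→Farrow 4·7=28. Service 305; fixed 283; total 588.
{Irby, Farrow, York, Dover}: service 267 + fixed 526 = 793
(All 15 nonempty subsets were checked; Irby and Farrow is lowest.)

Open Irby and Farrow; minimum total cost 518.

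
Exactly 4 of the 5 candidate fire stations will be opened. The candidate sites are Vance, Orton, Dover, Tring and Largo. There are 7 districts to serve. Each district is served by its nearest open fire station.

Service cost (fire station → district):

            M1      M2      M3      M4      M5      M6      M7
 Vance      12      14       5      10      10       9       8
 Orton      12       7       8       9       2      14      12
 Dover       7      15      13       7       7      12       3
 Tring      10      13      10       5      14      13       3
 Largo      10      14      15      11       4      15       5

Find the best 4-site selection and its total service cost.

With exactly 4 open, each district uses its cheapest among the chosen.
{Vance, Orton, Dover, Tring}: M1→Dover 7, M2→Orton 7, M3→Vance 5, M4→Tring 5, M5→Orton 2, M6→Vance 9, M7→Dover 3. Service cost 38.
{Vance, Orton, Dover, Largo}: service cost 40
{Vance, Orton, Tring, Largo}: service cost 41
Among all 5 size-4 choices, {Vance, Orton, Dover, Tring} is lowest.

Choose Vance, Orton, Dover and Tring; total service cost 38.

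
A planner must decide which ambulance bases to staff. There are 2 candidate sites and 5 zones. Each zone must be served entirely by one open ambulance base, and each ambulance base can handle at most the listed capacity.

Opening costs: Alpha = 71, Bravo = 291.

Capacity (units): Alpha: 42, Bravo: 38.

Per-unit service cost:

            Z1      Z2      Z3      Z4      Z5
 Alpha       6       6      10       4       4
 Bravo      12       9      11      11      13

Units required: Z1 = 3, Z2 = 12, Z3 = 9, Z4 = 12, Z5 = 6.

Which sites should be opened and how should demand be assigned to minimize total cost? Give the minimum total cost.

Open {Alpha}: Z1→Alpha 6·3=18, Z2→Alpha 6·12=72, Z3→Alpha 10·9=90, Z4→Alpha 4·12=48, Z5→Alpha 4·6=24.
Loads: Alpha carries 42/42. Service 252; fixed 71; total 323.
Next best feasible plan costs 614.

Minimum total cost: 323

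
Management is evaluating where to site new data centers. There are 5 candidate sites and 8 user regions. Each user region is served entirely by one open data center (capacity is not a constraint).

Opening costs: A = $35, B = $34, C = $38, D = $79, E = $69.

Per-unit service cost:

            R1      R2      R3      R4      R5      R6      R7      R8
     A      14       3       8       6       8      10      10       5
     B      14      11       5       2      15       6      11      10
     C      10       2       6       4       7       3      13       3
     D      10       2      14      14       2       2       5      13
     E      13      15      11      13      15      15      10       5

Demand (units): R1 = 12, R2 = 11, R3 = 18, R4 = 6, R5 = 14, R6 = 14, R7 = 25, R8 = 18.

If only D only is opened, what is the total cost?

Total cost: 972

Each user region is assigned to its cheapest site among the open ones.
{D}: R1→D 10·12=120, R2→D 2·11=22, R3→D 14·18=252, R4→D 14·6=84, R5→D 2·14=28, R6→D 2·14=28, R7→D 5·25=125, R8→D 13·18=234. Service 893; fixed 79; total 972.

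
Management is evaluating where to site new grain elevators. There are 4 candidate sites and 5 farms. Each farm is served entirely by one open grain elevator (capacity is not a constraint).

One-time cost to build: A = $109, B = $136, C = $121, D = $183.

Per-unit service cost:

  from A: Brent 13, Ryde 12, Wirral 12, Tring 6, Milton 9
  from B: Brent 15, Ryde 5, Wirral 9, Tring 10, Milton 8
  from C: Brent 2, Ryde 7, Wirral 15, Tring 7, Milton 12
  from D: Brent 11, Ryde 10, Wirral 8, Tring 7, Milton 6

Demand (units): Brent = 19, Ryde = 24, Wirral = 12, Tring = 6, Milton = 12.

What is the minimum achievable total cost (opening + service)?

Minimum total cost: 661

For any fixed open set, each farm goes to its cheapest open site; total = fixed + service.
{B, C}: Brent→C 2·19=38, Ryde→B 5·24=120, Wirral→B 9·12=108, Tring→C 7·6=42, Milton→B 8·12=96. Service 404; fixed 257; total 661.
{C}: Brent→C 2·19=38, Ryde→C 7·24=168, Wirral→C 15·12=180, Tring→C 7·6=42, Milton→C 12·12=144. Service 572; fixed 121; total 693.
{C, D}: service 416 + fixed 304 = 720
{A, B, C, D}: Brent→C 2·19=38, Ryde→B 5·24=120, Wirral→D 8·12=96, Tring→A 6·6=36, Milton→D 6·12=72. Service 362; fixed 549; total 911.
No other subset beats 661.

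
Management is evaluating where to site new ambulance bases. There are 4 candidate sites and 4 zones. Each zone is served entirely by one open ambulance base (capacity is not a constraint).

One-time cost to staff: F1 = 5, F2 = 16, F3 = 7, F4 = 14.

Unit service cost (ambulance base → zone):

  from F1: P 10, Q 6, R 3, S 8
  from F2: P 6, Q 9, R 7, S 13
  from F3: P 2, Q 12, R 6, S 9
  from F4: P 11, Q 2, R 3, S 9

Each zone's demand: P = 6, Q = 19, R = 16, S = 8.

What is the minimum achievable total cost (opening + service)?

Minimum total cost: 188

For any fixed open set, each zone goes to its cheapest open site; total = fixed + service.
{F1, F3, F4}: P→F3 2·6=12, Q→F4 2·19=38, R→F1 3·16=48, S→F1 8·8=64. Service 162; fixed 26; total 188.
{F3, F4}: service 170 + fixed 21 = 191
{F1, F2, F3, F4}: service 162 + fixed 42 = 204
{F1}: P→F1 10·6=60, Q→F1 6·19=114, R→F1 3·16=48, S→F1 8·8=64. Service 286; fixed 5; total 291.
(All 15 nonempty subsets were checked; F1, F3 and F4 is lowest.)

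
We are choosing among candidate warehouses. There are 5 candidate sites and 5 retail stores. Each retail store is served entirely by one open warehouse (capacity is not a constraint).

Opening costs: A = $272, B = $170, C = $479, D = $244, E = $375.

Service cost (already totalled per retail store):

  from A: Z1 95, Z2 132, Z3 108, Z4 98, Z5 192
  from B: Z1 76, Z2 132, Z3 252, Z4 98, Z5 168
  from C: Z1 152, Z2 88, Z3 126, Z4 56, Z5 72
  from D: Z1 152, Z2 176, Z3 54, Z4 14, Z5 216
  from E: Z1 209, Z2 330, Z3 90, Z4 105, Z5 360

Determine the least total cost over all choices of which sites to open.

For any fixed open set, each retail store goes to its cheapest open site; total = fixed + service.
{D}: Z1→D 152, Z2→D 176, Z3→D 54, Z4→D 14, Z5→D 216. Service 612; fixed 244; total 856.
{B, D}: service 444 + fixed 414 = 858
{B}: service 726 + fixed 170 = 896
{A, B, C, D, E}: service 304 + fixed 1540 = 1844
No other subset beats 856.

Minimum total cost: 856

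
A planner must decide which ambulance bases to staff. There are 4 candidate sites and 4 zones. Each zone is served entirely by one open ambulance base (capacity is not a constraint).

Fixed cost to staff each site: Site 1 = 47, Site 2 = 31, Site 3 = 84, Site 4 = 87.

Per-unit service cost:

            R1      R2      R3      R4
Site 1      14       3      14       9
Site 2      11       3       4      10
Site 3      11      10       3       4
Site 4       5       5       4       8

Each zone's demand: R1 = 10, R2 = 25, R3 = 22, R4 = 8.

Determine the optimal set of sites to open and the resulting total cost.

Open Site 2 only; minimum total cost 384.

For any fixed open set, each zone goes to its cheapest open site; total = fixed + service.
{Site 2}: R1→Site 2 11·10=110, R2→Site 2 3·25=75, R3→Site 2 4·22=88, R4→Site 2 10·8=80. Service 353; fixed 31; total 384.
{Site 2, Site 4}: service 277 + fixed 118 = 395
{Site 2, Site 3}: R1→Site 2 11·10=110, R2→Site 2 3·25=75, R3→Site 3 3·22=66, R4→Site 3 4·8=32. Service 283; fixed 115; total 398.
{Site 1, Site 2, Site 3, Site 4}: R1→Site 4 5·10=50, R2→Site 1 3·25=75, R3→Site 3 3·22=66, R4→Site 3 4·8=32. Service 223; fixed 249; total 472.
(All 15 nonempty subsets were checked; Site 2 only is lowest.)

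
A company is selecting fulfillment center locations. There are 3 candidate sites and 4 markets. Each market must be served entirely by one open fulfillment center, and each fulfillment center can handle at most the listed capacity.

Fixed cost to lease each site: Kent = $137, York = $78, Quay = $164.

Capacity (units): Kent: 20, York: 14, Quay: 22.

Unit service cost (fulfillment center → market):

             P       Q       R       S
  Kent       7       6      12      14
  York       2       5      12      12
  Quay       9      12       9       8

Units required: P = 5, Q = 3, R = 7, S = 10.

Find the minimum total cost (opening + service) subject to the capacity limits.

Minimum total cost: 410

Open {York, Quay}: P→York 2·5=10, Q→York 5·3=15, R→Quay 9·7=63, S→Quay 8·10=80.
Loads: York carries 8/14, Quay carries 17/22. Service 168; fixed 242; total 410.
Next best feasible plan costs 431.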